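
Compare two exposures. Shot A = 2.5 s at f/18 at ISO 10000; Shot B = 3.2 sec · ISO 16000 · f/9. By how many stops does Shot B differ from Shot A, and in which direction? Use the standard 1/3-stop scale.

Aperture: f/18 → f/16 → f/14 → f/13 → f/11 → f/10 → f/9 — 2 stops wider (brighter).
Shutter speed: 2.5 → 3.2 — 1/3 stop longer (brighter).
ISO: 10000 → 12800 → 16000 — 2/3 stop raised (brighter).
Net: +2 +1/3 +2/3 = +3 stops.

3 stops brighter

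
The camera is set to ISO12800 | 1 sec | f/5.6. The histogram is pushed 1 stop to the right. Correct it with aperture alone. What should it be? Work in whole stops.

Overexposed by 1 stop → need 1 stop darker.
Aperture: f/5.6 → f/8.

f/8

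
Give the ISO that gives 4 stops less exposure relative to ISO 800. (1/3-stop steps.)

ISO: 800 → 640 → 500 → 400 → 320 → 250 → 200 → 160 → 125 → 100 → 80 → 64 → 50 — 4 stops lower (darker).

ISO 50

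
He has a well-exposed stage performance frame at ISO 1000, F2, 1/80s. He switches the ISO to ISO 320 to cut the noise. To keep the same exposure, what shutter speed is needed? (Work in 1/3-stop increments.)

ISO: 1000 → 800 → 640 → 500 → 400 → 320 — 1 2/3 stops dropped (darker).
Need 1 2/3 stops brighter from the shutter speed: 1/80 → 1/60 → 1/50 → 1/40 → 1/30 → 1/25.

1/25s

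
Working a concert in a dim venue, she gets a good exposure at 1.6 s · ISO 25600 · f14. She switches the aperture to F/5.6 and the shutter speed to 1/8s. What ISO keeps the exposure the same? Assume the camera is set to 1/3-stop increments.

Aperture: f/14 → f/13 → f/11 → f/10 → f/9 → f/8 → f/7.1 → f/6.3 → f/5.6 — 2 2/3 stops larger aperture (brighter).
Shutter speed: 1.6 → 1.3 → 1 → 0.8 → 0.6 → 0.5 → 0.4 → 0.3 → 1/4 → 1/5 → 1/6 → 1/8 — 3 2/3 stops shorter (darker).
Net change so far: 1 stop darker. Offset with the ISO: 25600 → 32000 → 40000 → 51200.

ISO 51200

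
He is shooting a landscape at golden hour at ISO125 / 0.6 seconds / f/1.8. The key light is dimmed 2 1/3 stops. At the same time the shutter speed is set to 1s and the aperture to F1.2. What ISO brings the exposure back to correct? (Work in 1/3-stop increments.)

Scene light: 2 1/3 stops darker.
Shutter speed: 0.6 → 0.8 → 1 — 2/3 stop slower (brighter).
Aperture: f/1.8 → f/1.6 → f/1.4 → f/1.2 — 1 stop larger aperture (brighter).
Net so far: 2/3 stop darker. ISO: 125 → 160 → 200.

ISO 200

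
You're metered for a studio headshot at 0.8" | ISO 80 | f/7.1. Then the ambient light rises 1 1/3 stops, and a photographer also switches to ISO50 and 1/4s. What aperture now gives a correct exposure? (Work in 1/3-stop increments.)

Scene light: 1 1/3 stops brighter.
ISO: 80 → 64 → 50 — 2/3 stop dropped (darker).
Shutter speed: 0.8 → 0.6 → 0.5 → 0.4 → 0.3 → 1/4 — 1 2/3 stops faster (darker).
Net so far: 1 stop darker. Aperture: f/7.1 → f/6.3 → f/5.6 → f/5.

f/5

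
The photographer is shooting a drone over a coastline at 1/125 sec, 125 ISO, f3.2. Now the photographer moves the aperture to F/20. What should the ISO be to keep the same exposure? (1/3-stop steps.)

ISO 5000

Aperture: f/3.2 → f/3.5 → f/4 → f/4.5 → f/5 → f/5.6 → f/6.3 → f/7.1 → f/8 → f/9 → f/10 → f/11 → f/13 → f/14 → f/16 → f/18 → f/20 — 5 1/3 stops smaller aperture (darker).
Need 5 1/3 stops brighter from the ISO: 125 → 160 → 200 → 250 → 320 → 400 → 500 → 640 → 800 → 1000 → 1250 → 1600 → 2000 → 2500 → 3200 → 4000 → 5000.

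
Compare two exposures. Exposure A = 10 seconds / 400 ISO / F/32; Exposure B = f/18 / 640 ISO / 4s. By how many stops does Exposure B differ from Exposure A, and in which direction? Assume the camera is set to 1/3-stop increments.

Aperture: f/32 → f/29 → f/25 → f/22 → f/20 → f/18 — 1 2/3 stops wider (brighter).
Shutter speed: 10 → 8 → 6 → 5 → 4 — 1 1/3 stops shorter (darker).
ISO: 400 → 500 → 640 — 2/3 stop higher (brighter).
Net: +1 2/3 −1 1/3 +2/3 = +1 stop.

1 stop brighter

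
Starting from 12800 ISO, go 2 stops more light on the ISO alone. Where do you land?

ISO 51200

ISO: 12800 → 25600 → 51200 — 2 stops higher (brighter).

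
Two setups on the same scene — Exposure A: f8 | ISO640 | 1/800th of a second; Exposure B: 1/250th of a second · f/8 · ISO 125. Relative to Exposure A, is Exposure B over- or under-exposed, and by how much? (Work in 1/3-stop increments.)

2/3 stop darker

Aperture: unchanged.
Shutter speed: 1/800 → 1/640 → 1/500 → 1/400 → 1/320 → 1/250 — 1 2/3 stops longer (brighter).
ISO: 640 → 500 → 400 → 320 → 250 → 200 → 160 → 125 — 2 1/3 stops lower (darker).
Net: +1 2/3 −2 1/3 = −2/3 stops.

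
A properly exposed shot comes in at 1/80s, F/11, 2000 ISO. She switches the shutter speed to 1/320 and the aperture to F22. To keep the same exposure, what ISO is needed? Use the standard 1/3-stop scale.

Shutter speed: 1/80 → 1/100 → 1/125 → 1/160 → 1/200 → 1/250 → 1/320 — 2 stops faster (darker).
Aperture: f/11 → f/13 → f/14 → f/16 → f/18 → f/20 → f/22 — 2 stops narrower (darker).
Net change so far: 4 stops darker. Offset with the ISO: 2000 → 2500 → 3200 → 4000 → 5000 → 6400 → 8000 → 10000 → 12800 → 16000 → 20000 → 25600 → 32000.

ISO 32000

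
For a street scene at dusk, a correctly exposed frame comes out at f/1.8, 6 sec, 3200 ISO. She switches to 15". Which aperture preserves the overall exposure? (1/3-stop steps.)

f/2.8

Shutter speed: 6 → 8 → 10 → 13 → 15 — 1 1/3 stops longer (brighter).
Need 1 1/3 stops darker from the aperture: f/1.8 → f/2 → f/2.2 → f/2.5 → f/2.8.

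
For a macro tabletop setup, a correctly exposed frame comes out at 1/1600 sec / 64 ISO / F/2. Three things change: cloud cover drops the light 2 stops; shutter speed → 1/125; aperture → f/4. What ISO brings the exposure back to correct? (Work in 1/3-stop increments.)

ISO 80

Scene light: 2 stops darker.
Shutter speed: 1/1600 → 1/1250 → 1/1000 → 1/800 → 1/640 → 1/500 → 1/400 → 1/320 → 1/250 → 1/200 → 1/160 → 1/125 — 3 2/3 stops slower (brighter).
Aperture: f/2 → f/2.2 → f/2.5 → f/2.8 → f/3.2 → f/3.5 → f/4 — 2 stops smaller aperture (darker).
Net so far: 1/3 stop darker. ISO: 64 → 80.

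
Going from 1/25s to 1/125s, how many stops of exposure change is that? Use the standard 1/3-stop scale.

1/25 → 1/30 → 1/40 → 1/50 → 1/60 → 1/80 → 1/100 → 1/125 — count the steps: 7 third-stops = 2 1/3 stops.

2 1/3 stops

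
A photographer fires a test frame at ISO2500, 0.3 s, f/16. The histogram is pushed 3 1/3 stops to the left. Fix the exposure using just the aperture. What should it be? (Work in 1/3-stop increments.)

f/5

Underexposed by 3 1/3 stops → need 3 1/3 stops brighter.
Aperture: f/16 → f/14 → f/13 → f/11 → f/10 → f/9 → f/8 → f/7.1 → f/6.3 → f/5.6 → f/5.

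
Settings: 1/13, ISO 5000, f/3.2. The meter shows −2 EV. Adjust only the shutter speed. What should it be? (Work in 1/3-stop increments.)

0.3 s

Underexposed by 2 stops → need 2 stops brighter.
Shutter speed: 1/13 → 1/10 → 1/8 → 1/6 → 1/5 → 1/4 → 0.3.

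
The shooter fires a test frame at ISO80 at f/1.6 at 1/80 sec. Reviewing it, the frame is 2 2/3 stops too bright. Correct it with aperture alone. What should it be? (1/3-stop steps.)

Overexposed by 2 2/3 stops → need 2 2/3 stops darker.
Aperture: f/1.6 → f/1.8 → f/2 → f/2.2 → f/2.5 → f/2.8 → f/3.2 → f/3.5 → f/4.

f/4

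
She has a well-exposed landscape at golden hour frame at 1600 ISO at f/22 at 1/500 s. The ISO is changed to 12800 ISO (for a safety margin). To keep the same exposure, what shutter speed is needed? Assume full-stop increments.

1/4000s

ISO: 1600 → 3200 → 6400 → 12800 — 3 stops raised (brighter).
Need 3 stops darker from the shutter speed: 1/500 → 1/1000 → 1/2000 → 1/4000.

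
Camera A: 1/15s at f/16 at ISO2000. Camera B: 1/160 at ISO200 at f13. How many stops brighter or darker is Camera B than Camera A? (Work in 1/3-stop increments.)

Aperture: f/16 → f/14 → f/13 — 2/3 stop larger aperture (brighter).
Shutter speed: 1/15 → 1/20 → 1/25 → 1/30 → 1/40 → 1/50 → 1/60 → 1/80 → 1/100 → 1/125 → 1/160 — 3 1/3 stops shorter (darker).
ISO: 2000 → 1600 → 1250 → 1000 → 800 → 640 → 500 → 400 → 320 → 250 → 200 — 3 1/3 stops dropped (darker).
Net: +2/3 −3 1/3 −3 1/3 = −6 stops.

6 stops darker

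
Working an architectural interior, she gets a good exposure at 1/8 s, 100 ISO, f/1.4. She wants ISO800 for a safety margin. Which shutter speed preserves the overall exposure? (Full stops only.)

ISO: 100 → 200 → 400 → 800 — 3 stops higher (brighter).
Need 3 stops darker from the shutter speed: 1/8 → 1/15 → 1/30 → 1/60.

1/60s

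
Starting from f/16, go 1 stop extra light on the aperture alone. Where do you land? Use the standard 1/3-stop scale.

f/11

Aperture: f/16 → f/14 → f/13 → f/11 — 1 stop wider (brighter).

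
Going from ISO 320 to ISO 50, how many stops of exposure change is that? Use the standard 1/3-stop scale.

2 2/3 stops

320 → 250 → 200 → 160 → 125 → 100 → 80 → 64 → 50 — count the steps: 8 third-stops = 2 2/3 stops.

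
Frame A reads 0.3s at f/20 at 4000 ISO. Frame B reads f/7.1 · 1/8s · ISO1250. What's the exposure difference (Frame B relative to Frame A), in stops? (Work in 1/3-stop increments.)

same exposure (0 stops)

Aperture: f/20 → f/18 → f/16 → f/14 → f/13 → f/11 → f/10 → f/9 → f/8 → f/7.1 — 3 stops opened up (brighter).
Shutter speed: 0.3 → 1/4 → 1/5 → 1/6 → 1/8 — 1 1/3 stops faster (darker).
ISO: 4000 → 3200 → 2500 → 2000 → 1600 → 1250 — 1 2/3 stops lower (darker).
Net: +3 −1 1/3 −1 2/3 = 0 stops.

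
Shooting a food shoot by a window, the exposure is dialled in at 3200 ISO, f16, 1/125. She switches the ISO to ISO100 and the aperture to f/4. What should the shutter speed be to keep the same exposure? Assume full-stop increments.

1/60s

ISO: 3200 → 1600 → 800 → 400 → 200 → 100 — 5 stops dropped (darker).
Aperture: f/16 → f/11 → f/8 → f/5.6 → f/4 — 4 stops opened up (brighter).
Net change so far: 1 stop darker. Offset with the shutter speed: 1/125 → 1/60.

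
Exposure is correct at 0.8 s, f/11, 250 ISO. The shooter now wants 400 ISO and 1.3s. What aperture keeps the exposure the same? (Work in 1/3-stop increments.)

ISO: 250 → 320 → 400 — 2/3 stop raised (brighter).
Shutter speed: 0.8 → 1 → 1.3 — 2/3 stop longer (brighter).
Net change so far: 1 1/3 stops brighter. Offset with the aperture: f/11 → f/13 → f/14 → f/16 → f/18.

f/18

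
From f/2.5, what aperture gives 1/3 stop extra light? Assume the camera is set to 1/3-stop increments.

f/2.2

Aperture: f/2.5 → f/2.2 — 1/3 stop wider (brighter).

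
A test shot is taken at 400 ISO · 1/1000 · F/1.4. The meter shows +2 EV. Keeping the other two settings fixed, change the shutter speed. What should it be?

1/4000s

Overexposed by 2 stops → need 2 stops darker.
Shutter speed: 1/1000 → 1/2000 → 1/4000.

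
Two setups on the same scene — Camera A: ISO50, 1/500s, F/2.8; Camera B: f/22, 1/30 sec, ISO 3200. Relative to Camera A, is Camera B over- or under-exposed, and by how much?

4 stops brighter

Aperture: f/2.8 → f/4 → f/5.6 → f/8 → f/11 → f/16 → f/22 — 6 stops narrower (darker).
Shutter speed: 1/500 → 1/250 → 1/125 → 1/60 → 1/30 — 4 stops longer (brighter).
ISO: 50 → 100 → 200 → 400 → 800 → 1600 → 3200 — 6 stops raised (brighter).
Net: −6 +4 +6 = +4 stops.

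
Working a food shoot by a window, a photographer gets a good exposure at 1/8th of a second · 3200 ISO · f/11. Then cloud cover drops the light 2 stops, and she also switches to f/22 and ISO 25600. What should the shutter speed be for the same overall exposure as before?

Scene light: 2 stops darker.
Aperture: f/11 → f/16 → f/22 — 2 stops narrower (darker).
ISO: 3200 → 6400 → 12800 → 25600 — 3 stops raised (brighter).
Net so far: 1 stop darker. Shutter speed: 1/8 → 1/4.

1/4s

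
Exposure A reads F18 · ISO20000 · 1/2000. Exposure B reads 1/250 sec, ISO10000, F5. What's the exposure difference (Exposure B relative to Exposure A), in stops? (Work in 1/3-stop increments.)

Aperture: f/18 → f/16 → f/14 → f/13 → f/11 → f/10 → f/9 → f/8 → f/7.1 → f/6.3 → f/5.6 → f/5 — 3 2/3 stops wider (brighter).
Shutter speed: 1/2000 → 1/1600 → 1/1250 → 1/1000 → 1/800 → 1/640 → 1/500 → 1/400 → 1/320 → 1/250 — 3 stops slower (brighter).
ISO: 20000 → 16000 → 12800 → 10000 — 1 stop dropped (darker).
Net: +3 2/3 +3 −1 = +5 2/3 stops.

5 2/3 stops brighter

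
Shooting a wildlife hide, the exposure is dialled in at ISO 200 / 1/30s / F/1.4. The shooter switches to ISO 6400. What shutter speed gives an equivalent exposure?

ISO: 200 → 400 → 800 → 1600 → 3200 → 6400 — 5 stops raised (brighter).
Need 5 stops darker from the shutter speed: 1/30 → 1/60 → 1/125 → 1/250 → 1/500 → 1/1000.

1/1000s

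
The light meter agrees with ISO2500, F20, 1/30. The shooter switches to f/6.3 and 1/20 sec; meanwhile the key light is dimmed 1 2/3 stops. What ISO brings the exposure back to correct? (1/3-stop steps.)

ISO 500

Scene light: 1 2/3 stops darker.
Aperture: f/20 → f/18 → f/16 → f/14 → f/13 → f/11 → f/10 → f/9 → f/8 → f/7.1 → f/6.3 — 3 1/3 stops larger aperture (brighter).
Shutter speed: 1/30 → 1/25 → 1/20 — 2/3 stop slower (brighter).
Net so far: 2 1/3 stops brighter. ISO: 2500 → 2000 → 1600 → 1250 → 1000 → 800 → 640 → 500.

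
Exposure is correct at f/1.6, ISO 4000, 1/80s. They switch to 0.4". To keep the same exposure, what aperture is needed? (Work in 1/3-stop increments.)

Shutter speed: 1/80 → 1/60 → 1/50 → 1/40 → 1/30 → 1/25 → 1/20 → 1/15 → 1/13 → 1/10 → 1/8 → 1/6 → 1/5 → 1/4 → 0.3 → 0.4 — 5 stops slower (brighter).
Need 5 stops darker from the aperture: f/1.6 → f/1.8 → f/2 → f/2.2 → f/2.5 → f/2.8 → f/3.2 → f/3.5 → f/4 → f/4.5 → f/5 → f/5.6 → f/6.3 → f/7.1 → f/8 → f/9.

f/9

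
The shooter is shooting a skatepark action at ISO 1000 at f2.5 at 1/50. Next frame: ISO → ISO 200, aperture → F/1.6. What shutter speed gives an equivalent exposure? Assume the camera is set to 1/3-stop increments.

ISO: 1000 → 800 → 640 → 500 → 400 → 320 → 250 → 200 — 2 1/3 stops lower (darker).
Aperture: f/2.5 → f/2.2 → f/2 → f/1.8 → f/1.6 — 1 1/3 stops opened up (brighter).
Net change so far: 1 stop darker. Offset with the shutter speed: 1/50 → 1/40 → 1/30 → 1/25.

1/25s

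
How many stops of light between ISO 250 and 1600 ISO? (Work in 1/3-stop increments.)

2 2/3 stops

250 → 320 → 400 → 500 → 640 → 800 → 1000 → 1250 → 1600 — count the steps: 8 third-stops = 2 2/3 stops.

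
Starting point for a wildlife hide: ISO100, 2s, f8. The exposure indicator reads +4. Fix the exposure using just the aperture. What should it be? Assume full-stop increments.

f/32

Overexposed by 4 stops → need 4 stops darker.
Aperture: f/8 → f/11 → f/16 → f/22 → f/32.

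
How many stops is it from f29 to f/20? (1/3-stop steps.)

1 stop

f/29 → f/25 → f/22 → f/20 — count the steps: 3 third-stops = 1 stop.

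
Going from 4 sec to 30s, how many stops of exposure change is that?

3 stops

4 → 8 → 15 → 30 — count the steps: 3 stops.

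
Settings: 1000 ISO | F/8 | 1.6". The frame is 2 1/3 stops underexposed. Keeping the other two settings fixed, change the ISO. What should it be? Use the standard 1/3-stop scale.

Underexposed by 2 1/3 stops → need 2 1/3 stops brighter.
ISO: 1000 → 1250 → 1600 → 2000 → 2500 → 3200 → 4000 → 5000.

ISO 5000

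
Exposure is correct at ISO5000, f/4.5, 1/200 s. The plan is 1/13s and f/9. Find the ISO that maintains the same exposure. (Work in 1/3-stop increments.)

ISO 1250

Shutter speed: 1/200 → 1/160 → 1/125 → 1/100 → 1/80 → 1/60 → 1/50 → 1/40 → 1/30 → 1/25 → 1/20 → 1/15 → 1/13 — 4 stops longer (brighter).
Aperture: f/4.5 → f/5 → f/5.6 → f/6.3 → f/7.1 → f/8 → f/9 — 2 stops stopped down (darker).
Net change so far: 2 stops brighter. Offset with the ISO: 5000 → 4000 → 3200 → 2500 → 2000 → 1600 → 1250.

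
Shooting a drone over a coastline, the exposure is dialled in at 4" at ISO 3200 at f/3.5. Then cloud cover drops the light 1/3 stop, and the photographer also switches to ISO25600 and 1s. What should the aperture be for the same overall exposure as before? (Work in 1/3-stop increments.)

f/4.5

Scene light: 1/3 stop darker.
ISO: 3200 → 4000 → 5000 → 6400 → 8000 → 10000 → 12800 → 16000 → 20000 → 25600 — 3 stops higher (brighter).
Shutter speed: 4 → 3.2 → 2.5 → 2 → 1.6 → 1.3 → 1 — 2 stops faster (darker).
Net so far: 2/3 stop brighter. Aperture: f/3.5 → f/4 → f/4.5.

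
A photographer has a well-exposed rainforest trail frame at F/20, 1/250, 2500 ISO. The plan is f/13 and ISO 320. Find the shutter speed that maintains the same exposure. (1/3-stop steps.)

1/80s

Aperture: f/20 → f/18 → f/16 → f/14 → f/13 — 1 1/3 stops larger aperture (brighter).
ISO: 2500 → 2000 → 1600 → 1250 → 1000 → 800 → 640 → 500 → 400 → 320 — 3 stops lower (darker).
Net change so far: 1 2/3 stops darker. Offset with the shutter speed: 1/250 → 1/200 → 1/160 → 1/125 → 1/100 → 1/80.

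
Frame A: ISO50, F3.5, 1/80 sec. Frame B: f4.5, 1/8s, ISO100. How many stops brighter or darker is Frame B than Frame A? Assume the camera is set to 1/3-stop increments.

3 2/3 stops brighter

Aperture: f/3.5 → f/4 → f/4.5 — 2/3 stop stopped down (darker).
Shutter speed: 1/80 → 1/60 → 1/50 → 1/40 → 1/30 → 1/25 → 1/20 → 1/15 → 1/13 → 1/10 → 1/8 — 3 1/3 stops longer (brighter).
ISO: 50 → 64 → 80 → 100 — 1 stop higher (brighter).
Net: −2/3 +3 1/3 +1 = +3 2/3 stops.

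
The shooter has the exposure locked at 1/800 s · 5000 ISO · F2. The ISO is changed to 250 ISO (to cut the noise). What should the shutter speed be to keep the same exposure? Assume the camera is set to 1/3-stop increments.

ISO: 5000 → 4000 → 3200 → 2500 → 2000 → 1600 → 1250 → 1000 → 800 → 640 → 500 → 400 → 320 → 250 — 4 1/3 stops lower (darker).
Need 4 1/3 stops brighter from the shutter speed: 1/800 → 1/640 → 1/500 → 1/400 → 1/320 → 1/250 → 1/200 → 1/160 → 1/125 → 1/100 → 1/80 → 1/60 → 1/50 → 1/40.

1/40s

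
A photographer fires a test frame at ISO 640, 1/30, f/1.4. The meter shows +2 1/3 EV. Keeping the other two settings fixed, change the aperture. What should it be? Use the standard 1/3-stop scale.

f/3.2

Overexposed by 2 1/3 stops → need 2 1/3 stops darker.
Aperture: f/1.4 → f/1.6 → f/1.8 → f/2 → f/2.2 → f/2.5 → f/2.8 → f/3.2.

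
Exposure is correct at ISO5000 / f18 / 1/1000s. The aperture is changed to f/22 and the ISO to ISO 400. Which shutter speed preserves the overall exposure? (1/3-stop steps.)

1/50s

Aperture: f/18 → f/20 → f/22 — 2/3 stop narrower (darker).
ISO: 5000 → 4000 → 3200 → 2500 → 2000 → 1600 → 1250 → 1000 → 800 → 640 → 500 → 400 — 3 2/3 stops lower (darker).
Net change so far: 4 1/3 stops darker. Offset with the shutter speed: 1/1000 → 1/800 → 1/640 → 1/500 → 1/400 → 1/320 → 1/250 → 1/200 → 1/160 → 1/125 → 1/100 → 1/80 → 1/60 → 1/50.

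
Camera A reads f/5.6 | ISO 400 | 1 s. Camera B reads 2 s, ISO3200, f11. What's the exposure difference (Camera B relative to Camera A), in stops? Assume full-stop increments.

Aperture: f/5.6 → f/8 → f/11 — 2 stops stopped down (darker).
Shutter speed: 1 → 2 — 1 stop longer (brighter).
ISO: 400 → 800 → 1600 → 3200 — 3 stops raised (brighter).
Net: −2 +1 +3 = +2 stops.

2 stops brighter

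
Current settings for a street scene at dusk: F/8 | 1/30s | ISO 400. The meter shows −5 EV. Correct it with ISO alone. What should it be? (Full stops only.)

Underexposed by 5 stops → need 5 stops brighter.
ISO: 400 → 800 → 1600 → 3200 → 6400 → 12800.

ISO 12800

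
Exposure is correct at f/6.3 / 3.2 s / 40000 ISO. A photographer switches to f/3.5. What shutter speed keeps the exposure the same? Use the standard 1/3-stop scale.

1 s

Aperture: f/6.3 → f/5.6 → f/5 → f/4.5 → f/4 → f/3.5 — 1 2/3 stops wider (brighter).
Need 1 2/3 stops darker from the shutter speed: 3.2 → 2.5 → 2 → 1.6 → 1.3 → 1.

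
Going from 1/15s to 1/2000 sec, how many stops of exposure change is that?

7 stops

1/15 → 1/30 → 1/60 → 1/125 → 1/250 → 1/500 → 1/1000 → 1/2000 — count the steps: 7 stops.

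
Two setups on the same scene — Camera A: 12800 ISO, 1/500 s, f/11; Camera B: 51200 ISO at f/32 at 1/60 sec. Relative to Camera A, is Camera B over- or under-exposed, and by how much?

2 stops brighter

Aperture: f/11 → f/16 → f/22 → f/32 — 3 stops narrower (darker).
Shutter speed: 1/500 → 1/250 → 1/125 → 1/60 — 3 stops slower (brighter).
ISO: 12800 → 25600 → 51200 — 2 stops higher (brighter).
Net: −3 +3 +2 = +2 stops.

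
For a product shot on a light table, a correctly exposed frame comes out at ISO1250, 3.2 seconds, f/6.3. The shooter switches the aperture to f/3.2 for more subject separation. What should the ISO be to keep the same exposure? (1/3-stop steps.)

Aperture: f/6.3 → f/5.6 → f/5 → f/4.5 → f/4 → f/3.5 → f/3.2 — 2 stops wider (brighter).
Need 2 stops darker from the ISO: 1250 → 1000 → 800 → 640 → 500 → 400 → 320.

ISO 320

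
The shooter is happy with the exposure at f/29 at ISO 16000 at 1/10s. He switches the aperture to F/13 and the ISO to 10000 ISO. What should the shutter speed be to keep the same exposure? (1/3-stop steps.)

1/30s

Aperture: f/29 → f/25 → f/22 → f/20 → f/18 → f/16 → f/14 → f/13 — 2 1/3 stops opened up (brighter).
ISO: 16000 → 12800 → 10000 — 2/3 stop lower (darker).
Net change so far: 1 2/3 stops brighter. Offset with the shutter speed: 1/10 → 1/13 → 1/15 → 1/20 → 1/25 → 1/30.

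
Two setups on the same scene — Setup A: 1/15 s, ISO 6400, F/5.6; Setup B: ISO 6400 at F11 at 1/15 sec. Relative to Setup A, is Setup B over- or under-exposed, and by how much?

2 stops darker

Aperture: f/5.6 → f/8 → f/11 — 2 stops narrower (darker).
Shutter speed: unchanged.
ISO: unchanged.
Net: −2 = −2 stops.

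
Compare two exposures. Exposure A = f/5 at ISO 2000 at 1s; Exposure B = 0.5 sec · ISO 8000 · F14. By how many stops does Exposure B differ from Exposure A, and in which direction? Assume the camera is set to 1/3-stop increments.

2 stops darker

Aperture: f/5 → f/5.6 → f/6.3 → f/7.1 → f/8 → f/9 → f/10 → f/11 → f/13 → f/14 — 3 stops stopped down (darker).
Shutter speed: 1 → 0.8 → 0.6 → 0.5 — 1 stop faster (darker).
ISO: 2000 → 2500 → 3200 → 4000 → 5000 → 6400 → 8000 — 2 stops raised (brighter).
Net: −3 −1 +2 = −2 stops.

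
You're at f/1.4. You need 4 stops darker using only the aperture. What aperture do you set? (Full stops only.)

Aperture: f/1.4 → f/2 → f/2.8 → f/4 → f/5.6 — 4 stops stopped down (darker).

f/5.6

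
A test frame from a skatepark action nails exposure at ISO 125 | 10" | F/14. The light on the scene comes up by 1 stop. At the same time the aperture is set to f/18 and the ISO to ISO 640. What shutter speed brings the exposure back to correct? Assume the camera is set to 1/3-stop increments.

Scene light: 1 stop brighter.
Aperture: f/14 → f/16 → f/18 — 2/3 stop stopped down (darker).
ISO: 125 → 160 → 200 → 250 → 320 → 400 → 500 → 640 — 2 1/3 stops higher (brighter).
Net so far: 2 2/3 stops brighter. Shutter speed: 10 → 8 → 6 → 5 → 4 → 3.2 → 2.5 → 2 → 1.6.

1.6 s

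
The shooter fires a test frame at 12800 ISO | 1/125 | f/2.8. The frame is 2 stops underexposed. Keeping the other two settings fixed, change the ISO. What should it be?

Underexposed by 2 stops → need 2 stops brighter.
ISO: 12800 → 25600 → 51200.

ISO 51200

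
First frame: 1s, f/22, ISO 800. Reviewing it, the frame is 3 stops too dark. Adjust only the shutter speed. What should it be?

Underexposed by 3 stops → need 3 stops brighter.
Shutter speed: 1 → 2 → 4 → 8.

8 s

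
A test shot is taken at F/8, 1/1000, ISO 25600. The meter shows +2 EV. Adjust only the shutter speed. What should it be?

1/4000s

Overexposed by 2 stops → need 2 stops darker.
Shutter speed: 1/1000 → 1/2000 → 1/4000.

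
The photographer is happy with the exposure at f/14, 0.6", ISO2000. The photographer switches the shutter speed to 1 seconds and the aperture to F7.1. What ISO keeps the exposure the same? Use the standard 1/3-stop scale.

ISO 320

Shutter speed: 0.6 → 0.8 → 1 — 2/3 stop longer (brighter).
Aperture: f/14 → f/13 → f/11 → f/10 → f/9 → f/8 → f/7.1 — 2 stops larger aperture (brighter).
Net change so far: 2 2/3 stops brighter. Offset with the ISO: 2000 → 1600 → 1250 → 1000 → 800 → 640 → 500 → 400 → 320.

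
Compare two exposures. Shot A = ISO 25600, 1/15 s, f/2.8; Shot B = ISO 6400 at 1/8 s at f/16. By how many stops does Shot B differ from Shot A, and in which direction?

6 stops darker

Aperture: f/2.8 → f/4 → f/5.6 → f/8 → f/11 → f/16 — 5 stops smaller aperture (darker).
Shutter speed: 1/15 → 1/8 — 1 stop longer (brighter).
ISO: 25600 → 12800 → 6400 — 2 stops lower (darker).
Net: −5 +1 −2 = −6 stops.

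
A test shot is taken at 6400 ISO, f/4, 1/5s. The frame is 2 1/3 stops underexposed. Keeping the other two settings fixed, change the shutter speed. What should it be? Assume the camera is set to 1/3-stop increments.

Underexposed by 2 1/3 stops → need 2 1/3 stops brighter.
Shutter speed: 1/5 → 1/4 → 0.3 → 0.4 → 0.5 → 0.6 → 0.8 → 1.

1 s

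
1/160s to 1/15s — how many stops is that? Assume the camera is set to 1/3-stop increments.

3 1/3 stops

1/160 → 1/125 → 1/100 → 1/80 → 1/60 → 1/50 → 1/40 → 1/30 → 1/25 → 1/20 → 1/15 — count the steps: 10 third-stops = 3 1/3 stops.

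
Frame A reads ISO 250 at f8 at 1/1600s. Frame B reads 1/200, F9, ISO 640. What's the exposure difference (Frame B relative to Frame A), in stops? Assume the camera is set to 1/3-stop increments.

4 stops brighter

Aperture: f/8 → f/9 — 1/3 stop smaller aperture (darker).
Shutter speed: 1/1600 → 1/1250 → 1/1000 → 1/800 → 1/640 → 1/500 → 1/400 → 1/320 → 1/250 → 1/200 — 3 stops slower (brighter).
ISO: 250 → 320 → 400 → 500 → 640 — 1 1/3 stops raised (brighter).
Net: −1/3 +3 +1 1/3 = +4 stops.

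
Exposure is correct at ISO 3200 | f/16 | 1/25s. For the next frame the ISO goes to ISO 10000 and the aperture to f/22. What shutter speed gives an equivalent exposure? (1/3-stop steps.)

1/40s

ISO: 3200 → 4000 → 5000 → 6400 → 8000 → 10000 — 1 2/3 stops higher (brighter).
Aperture: f/16 → f/18 → f/20 → f/22 — 1 stop narrower (darker).
Net change so far: 2/3 stop brighter. Offset with the shutter speed: 1/25 → 1/30 → 1/40.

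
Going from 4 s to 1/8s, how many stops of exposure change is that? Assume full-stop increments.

4 → 2 → 1 → 1/2 → 1/4 → 1/8 — count the steps: 5 stops.

5 stops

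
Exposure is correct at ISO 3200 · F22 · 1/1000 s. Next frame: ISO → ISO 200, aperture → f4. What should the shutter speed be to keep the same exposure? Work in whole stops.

1/2000s

ISO: 3200 → 1600 → 800 → 400 → 200 — 4 stops lower (darker).
Aperture: f/22 → f/16 → f/11 → f/8 → f/5.6 → f/4 — 5 stops larger aperture (brighter).
Net change so far: 1 stop brighter. Offset with the shutter speed: 1/1000 → 1/2000.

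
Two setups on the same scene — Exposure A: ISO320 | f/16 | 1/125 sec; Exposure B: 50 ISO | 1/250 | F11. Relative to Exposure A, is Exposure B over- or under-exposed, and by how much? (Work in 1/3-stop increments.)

Aperture: f/16 → f/14 → f/13 → f/11 — 1 stop larger aperture (brighter).
Shutter speed: 1/125 → 1/160 → 1/200 → 1/250 — 1 stop faster (darker).
ISO: 320 → 250 → 200 → 160 → 125 → 100 → 80 → 64 → 50 — 2 2/3 stops dropped (darker).
Net: +1 −1 −2 2/3 = −2 2/3 stops.

2 2/3 stops darker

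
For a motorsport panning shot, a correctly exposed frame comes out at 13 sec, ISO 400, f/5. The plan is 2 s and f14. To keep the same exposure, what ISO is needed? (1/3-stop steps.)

ISO 20000

Shutter speed: 13 → 10 → 8 → 6 → 5 → 4 → 3.2 → 2.5 → 2 — 2 2/3 stops faster (darker).
Aperture: f/5 → f/5.6 → f/6.3 → f/7.1 → f/8 → f/9 → f/10 → f/11 → f/13 → f/14 — 3 stops smaller aperture (darker).
Net change so far: 5 2/3 stops darker. Offset with the ISO: 400 → 500 → 640 → 800 → 1000 → 1250 → 1600 → 2000 → 2500 → 3200 → 4000 → 5000 → 6400 → 8000 → 10000 → 12800 → 16000 → 20000.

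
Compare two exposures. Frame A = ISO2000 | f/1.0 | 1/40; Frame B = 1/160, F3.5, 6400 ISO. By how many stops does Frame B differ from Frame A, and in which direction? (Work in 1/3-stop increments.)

Aperture: f/1.0 → f/1.1 → f/1.2 → f/1.4 → f/1.6 → f/1.8 → f/2 → f/2.2 → f/2.5 → f/2.8 → f/3.2 → f/3.5 — 3 2/3 stops smaller aperture (darker).
Shutter speed: 1/40 → 1/50 → 1/60 → 1/80 → 1/100 → 1/125 → 1/160 — 2 stops faster (darker).
ISO: 2000 → 2500 → 3200 → 4000 → 5000 → 6400 — 1 2/3 stops higher (brighter).
Net: −3 2/3 −2 +1 2/3 = −4 stops.

4 stops darker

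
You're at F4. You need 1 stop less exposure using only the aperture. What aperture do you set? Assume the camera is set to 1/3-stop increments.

f/5.6

Aperture: f/4 → f/4.5 → f/5 → f/5.6 — 1 stop smaller aperture (darker).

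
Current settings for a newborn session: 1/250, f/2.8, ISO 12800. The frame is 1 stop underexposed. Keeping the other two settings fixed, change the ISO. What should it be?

ISO 25600

Underexposed by 1 stop → need 1 stop brighter.
ISO: 12800 → 25600.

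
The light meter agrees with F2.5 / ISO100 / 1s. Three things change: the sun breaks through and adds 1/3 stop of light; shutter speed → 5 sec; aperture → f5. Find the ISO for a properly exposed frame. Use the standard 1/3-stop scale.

ISO 64

Scene light: 1/3 stop brighter.
Shutter speed: 1 → 1.3 → 1.6 → 2 → 2.5 → 3.2 → 4 → 5 — 2 1/3 stops longer (brighter).
Aperture: f/2.5 → f/2.8 → f/3.2 → f/3.5 → f/4 → f/4.5 → f/5 — 2 stops narrower (darker).
Net so far: 2/3 stop brighter. ISO: 100 → 80 → 64.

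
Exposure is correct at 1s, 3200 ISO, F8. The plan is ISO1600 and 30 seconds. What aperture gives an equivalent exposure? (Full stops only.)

f/32

ISO: 3200 → 1600 — 1 stop dropped (darker).
Shutter speed: 1 → 2 → 4 → 8 → 15 → 30 — 5 stops slower (brighter).
Net change so far: 4 stops brighter. Offset with the aperture: f/8 → f/11 → f/16 → f/22 → f/32.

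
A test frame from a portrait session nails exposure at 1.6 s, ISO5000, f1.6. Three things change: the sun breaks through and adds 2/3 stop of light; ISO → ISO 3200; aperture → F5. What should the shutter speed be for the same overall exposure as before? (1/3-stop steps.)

Scene light: 2/3 stop brighter.
ISO: 5000 → 4000 → 3200 — 2/3 stop dropped (darker).
Aperture: f/1.6 → f/1.8 → f/2 → f/2.2 → f/2.5 → f/2.8 → f/3.2 → f/3.5 → f/4 → f/4.5 → f/5 — 3 1/3 stops narrower (darker).
Net so far: 3 1/3 stops darker. Shutter speed: 1.6 → 2 → 2.5 → 3.2 → 4 → 5 → 6 → 8 → 10 → 13 → 15.

15 s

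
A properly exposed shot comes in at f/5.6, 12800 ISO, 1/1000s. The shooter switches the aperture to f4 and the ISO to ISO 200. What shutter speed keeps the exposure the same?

1/30s

Aperture: f/5.6 → f/4 — 1 stop wider (brighter).
ISO: 12800 → 6400 → 3200 → 1600 → 800 → 400 → 200 — 6 stops dropped (darker).
Net change so far: 5 stops darker. Offset with the shutter speed: 1/1000 → 1/500 → 1/250 → 1/125 → 1/60 → 1/30.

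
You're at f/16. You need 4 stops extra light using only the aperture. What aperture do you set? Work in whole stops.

f/4

Aperture: f/16 → f/11 → f/8 → f/5.6 → f/4 — 4 stops wider (brighter).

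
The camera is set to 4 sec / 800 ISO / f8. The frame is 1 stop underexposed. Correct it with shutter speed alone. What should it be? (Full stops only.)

Underexposed by 1 stop → need 1 stop brighter.
Shutter speed: 4 → 8.

8 s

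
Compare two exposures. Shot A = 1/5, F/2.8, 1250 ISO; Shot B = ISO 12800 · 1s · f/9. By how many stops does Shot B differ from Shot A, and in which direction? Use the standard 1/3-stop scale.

Aperture: f/2.8 → f/3.2 → f/3.5 → f/4 → f/4.5 → f/5 → f/5.6 → f/6.3 → f/7.1 → f/8 → f/9 — 3 1/3 stops smaller aperture (darker).
Shutter speed: 1/5 → 1/4 → 0.3 → 0.4 → 0.5 → 0.6 → 0.8 → 1 — 2 1/3 stops slower (brighter).
ISO: 1250 → 1600 → 2000 → 2500 → 3200 → 4000 → 5000 → 6400 → 8000 → 10000 → 12800 — 3 1/3 stops higher (brighter).
Net: −3 1/3 +2 1/3 +3 1/3 = +2 1/3 stops.

2 1/3 stops brighter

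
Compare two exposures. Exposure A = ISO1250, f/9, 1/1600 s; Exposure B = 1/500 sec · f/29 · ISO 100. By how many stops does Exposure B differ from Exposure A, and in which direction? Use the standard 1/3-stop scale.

Aperture: f/9 → f/10 → f/11 → f/13 → f/14 → f/16 → f/18 → f/20 → f/22 → f/25 → f/29 — 3 1/3 stops stopped down (darker).
Shutter speed: 1/1600 → 1/1250 → 1/1000 → 1/800 → 1/640 → 1/500 — 1 2/3 stops longer (brighter).
ISO: 1250 → 1000 → 800 → 640 → 500 → 400 → 320 → 250 → 200 → 160 → 125 → 100 — 3 2/3 stops lower (darker).
Net: −3 1/3 +1 2/3 −3 2/3 = −5 1/3 stops.

5 1/3 stops darker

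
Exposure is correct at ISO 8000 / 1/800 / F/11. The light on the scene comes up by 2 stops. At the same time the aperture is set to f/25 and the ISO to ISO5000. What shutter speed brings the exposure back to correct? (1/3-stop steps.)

1/400s

Scene light: 2 stops brighter.
Aperture: f/11 → f/13 → f/14 → f/16 → f/18 → f/20 → f/22 → f/25 — 2 1/3 stops smaller aperture (darker).
ISO: 8000 → 6400 → 5000 — 2/3 stop lower (darker).
Net so far: 1 stop darker. Shutter speed: 1/800 → 1/640 → 1/500 → 1/400.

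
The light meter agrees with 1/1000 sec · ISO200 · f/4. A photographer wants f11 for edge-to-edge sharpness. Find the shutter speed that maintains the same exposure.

Aperture: f/4 → f/5.6 → f/8 → f/11 — 3 stops stopped down (darker).
Need 3 stops brighter from the shutter speed: 1/1000 → 1/500 → 1/250 → 1/125.

1/125s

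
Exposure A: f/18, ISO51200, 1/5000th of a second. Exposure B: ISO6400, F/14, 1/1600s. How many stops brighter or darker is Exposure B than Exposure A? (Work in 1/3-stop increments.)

Aperture: f/18 → f/16 → f/14 — 2/3 stop larger aperture (brighter).
Shutter speed: 1/5000 → 1/4000 → 1/3200 → 1/2500 → 1/2000 → 1/1600 — 1 2/3 stops longer (brighter).
ISO: 51200 → 40000 → 32000 → 25600 → 20000 → 16000 → 12800 → 10000 → 8000 → 6400 — 3 stops dropped (darker).
Net: +2/3 +1 2/3 −3 = −2/3 stops.

2/3 stop darker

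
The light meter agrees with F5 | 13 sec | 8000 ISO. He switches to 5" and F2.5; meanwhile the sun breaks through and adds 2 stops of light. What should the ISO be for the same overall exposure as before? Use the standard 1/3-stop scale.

Scene light: 2 stops brighter.
Shutter speed: 13 → 10 → 8 → 6 → 5 — 1 1/3 stops faster (darker).
Aperture: f/5 → f/4.5 → f/4 → f/3.5 → f/3.2 → f/2.8 → f/2.5 — 2 stops opened up (brighter).
Net so far: 2 2/3 stops brighter. ISO: 8000 → 6400 → 5000 → 4000 → 3200 → 2500 → 2000 → 1600 → 1250.

ISO 1250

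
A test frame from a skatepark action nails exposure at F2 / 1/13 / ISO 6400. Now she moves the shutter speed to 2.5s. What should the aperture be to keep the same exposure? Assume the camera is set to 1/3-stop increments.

f/11

Shutter speed: 1/13 → 1/10 → 1/8 → 1/6 → 1/5 → 1/4 → 0.3 → 0.4 → 0.5 → 0.6 → 0.8 → 1 → 1.3 → 1.6 → 2 → 2.5 — 5 stops longer (brighter).
Need 5 stops darker from the aperture: f/2 → f/2.2 → f/2.5 → f/2.8 → f/3.2 → f/3.5 → f/4 → f/4.5 → f/5 → f/5.6 → f/6.3 → f/7.1 → f/8 → f/9 → f/10 → f/11.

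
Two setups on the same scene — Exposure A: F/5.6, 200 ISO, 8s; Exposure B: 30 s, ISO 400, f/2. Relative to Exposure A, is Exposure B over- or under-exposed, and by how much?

6 stops brighter

Aperture: f/5.6 → f/4 → f/2.8 → f/2 — 3 stops wider (brighter).
Shutter speed: 8 → 15 → 30 — 2 stops slower (brighter).
ISO: 200 → 400 — 1 stop raised (brighter).
Net: +3 +2 +1 = +6 stops.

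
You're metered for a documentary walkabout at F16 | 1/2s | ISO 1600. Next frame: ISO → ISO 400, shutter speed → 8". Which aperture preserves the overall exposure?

ISO: 1600 → 800 → 400 — 2 stops dropped (darker).
Shutter speed: 1/2 → 1 → 2 → 4 → 8 — 4 stops longer (brighter).
Net change so far: 2 stops brighter. Offset with the aperture: f/16 → f/22 → f/32.

f/32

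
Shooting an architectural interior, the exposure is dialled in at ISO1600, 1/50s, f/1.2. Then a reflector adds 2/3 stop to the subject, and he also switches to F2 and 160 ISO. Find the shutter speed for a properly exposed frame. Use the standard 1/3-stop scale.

0.3 s

Scene light: 2/3 stop brighter.
Aperture: f/1.2 → f/1.4 → f/1.6 → f/1.8 → f/2 — 1 1/3 stops narrower (darker).
ISO: 1600 → 1250 → 1000 → 800 → 640 → 500 → 400 → 320 → 250 → 200 → 160 — 3 1/3 stops dropped (darker).
Net so far: 4 stops darker. Shutter speed: 1/50 → 1/40 → 1/30 → 1/25 → 1/20 → 1/15 → 1/13 → 1/10 → 1/8 → 1/6 → 1/5 → 1/4 → 0.3.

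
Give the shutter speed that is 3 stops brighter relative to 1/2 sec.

4 s

Shutter speed: 1/2 → 1 → 2 → 4 — 3 stops longer (brighter).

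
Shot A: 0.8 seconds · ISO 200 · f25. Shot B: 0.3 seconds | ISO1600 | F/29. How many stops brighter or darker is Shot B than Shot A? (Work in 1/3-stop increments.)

Aperture: f/25 → f/29 — 1/3 stop smaller aperture (darker).
Shutter speed: 0.8 → 0.6 → 0.5 → 0.4 → 0.3 — 1 1/3 stops shorter (darker).
ISO: 200 → 250 → 320 → 400 → 500 → 640 → 800 → 1000 → 1250 → 1600 — 3 stops higher (brighter).
Net: −1/3 −1 1/3 +3 = +1 1/3 stops.

1 1/3 stops brighter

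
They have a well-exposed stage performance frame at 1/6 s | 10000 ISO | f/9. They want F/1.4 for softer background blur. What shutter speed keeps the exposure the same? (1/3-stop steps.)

Aperture: f/9 → f/8 → f/7.1 → f/6.3 → f/5.6 → f/5 → f/4.5 → f/4 → f/3.5 → f/3.2 → f/2.8 → f/2.5 → f/2.2 → f/2 → f/1.8 → f/1.6 → f/1.4 — 5 1/3 stops larger aperture (brighter).
Need 5 1/3 stops darker from the shutter speed: 1/6 → 1/8 → 1/10 → 1/13 → 1/15 → 1/20 → 1/25 → 1/30 → 1/40 → 1/50 → 1/60 → 1/80 → 1/100 → 1/125 → 1/160 → 1/200 → 1/250.

1/250s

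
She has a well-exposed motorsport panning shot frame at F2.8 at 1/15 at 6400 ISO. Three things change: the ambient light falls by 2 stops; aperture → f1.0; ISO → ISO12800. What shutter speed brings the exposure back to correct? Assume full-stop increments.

Scene light: 2 stops darker.
Aperture: f/2.8 → f/2 → f/1.4 → f/1.0 — 3 stops wider (brighter).
ISO: 6400 → 12800 — 1 stop raised (brighter).
Net so far: 2 stops brighter. Shutter speed: 1/15 → 1/30 → 1/60.

1/60s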